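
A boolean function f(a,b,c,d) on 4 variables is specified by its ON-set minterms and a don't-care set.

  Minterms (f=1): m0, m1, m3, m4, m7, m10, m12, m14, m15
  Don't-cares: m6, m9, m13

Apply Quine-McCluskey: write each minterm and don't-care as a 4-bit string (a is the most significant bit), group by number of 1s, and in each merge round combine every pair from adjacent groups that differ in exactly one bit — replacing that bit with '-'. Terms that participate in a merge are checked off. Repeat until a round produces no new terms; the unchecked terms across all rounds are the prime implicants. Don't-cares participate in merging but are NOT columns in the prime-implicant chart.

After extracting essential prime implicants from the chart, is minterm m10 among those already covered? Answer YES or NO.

Round 0: 0000✓ 0001✓ 0011✓ 0100✓ 0110✓ 0111✓ 1001✓ 1010✓ 1100✓ 1101✓ 1110✓ 1111✓
Round 1: -001 -100✓ -110✓ -111✓ 0-00 0-11 00-1 000- 01-0✓ 011-✓ 1-01 1-10 11-0✓ 11-1✓ 110-✓ 111-✓
Round 2: -1-0 -11- 11--
PIs = {-001, -1-0, -11-, 0-00, 0-11, 00-1, 000-, 1-01, 1-10, 11--}
Coverage chart:
  m0: 0-00,000-
  m1: -001,00-1,000-
  m3: 0-11,00-1
  m4: -1-0,0-00
  m7: -11-,0-11
  m10: 1-10 ←essential
  m12: -1-0,11--
  m14: -1-0,-11-,1-10,11--
  m15: -11-,11--
Essential: 1-10

YES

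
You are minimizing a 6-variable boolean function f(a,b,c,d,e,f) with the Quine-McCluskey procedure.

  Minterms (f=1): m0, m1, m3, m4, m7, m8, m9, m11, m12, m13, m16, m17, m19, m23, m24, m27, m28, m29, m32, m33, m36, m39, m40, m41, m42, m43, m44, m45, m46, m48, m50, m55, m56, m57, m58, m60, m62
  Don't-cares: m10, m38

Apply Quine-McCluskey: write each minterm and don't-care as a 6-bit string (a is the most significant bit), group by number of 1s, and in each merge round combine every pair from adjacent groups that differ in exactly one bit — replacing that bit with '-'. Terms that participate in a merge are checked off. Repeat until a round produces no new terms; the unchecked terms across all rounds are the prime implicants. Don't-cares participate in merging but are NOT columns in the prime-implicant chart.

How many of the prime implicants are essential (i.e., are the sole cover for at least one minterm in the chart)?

[col 0] 000000*, 000001*, 000011*, 000100*, 000111*, 001000*, 001001*, 001010*, 001011*, 001100*, 001101*, 010000*, 010001*, 010011*, 010111*, 011000*, 011011*, 011100*, 011101*, 100000*, 100001*, 100100*, 100110*, 100111*, 101000*, 101001*, 101010*, 101011*, 101100*, 101101*, 101110*, 110000*, 110010*, 110111*, 111000*, 111001*, 111010*, 111100*, 111110*
[col 1] -00000*, -00001*, -00100*, -00111*, -01000*, -01001*, -01010*, -01011*, -01100*, -01101*, -10000*, -10111*, -11000*, -11100*, 0-0000*, 0-0001*, 0-0011*, 0-0111*, 0-1000*, 0-1011*, 0-1100*, 0-1101*, 00-000*, 00-001*, 00-011*, 00-100*, 000-00*, 000-11*, 0000-1*, 00000-*, 001-00*, 001-01*, 0010-0*, 0010-1*, 00100-*, 00101-*, 00110-*, 01-000*, 01-011*, 010-11*, 0100-1*, 01000-*, 011-00*, 01110-*, 1-0000*, 1-0111*, 1-1000*, 1-1001*, 1-1010*, 1-1100*, 1-1110*, 10-000*, 10-001*, 10-100*, 10-110*, 100-00*, 10000-*, 1001-0*, 10011-, 101-00*, 101-01*, 101-10*, 1010-0*, 1010-1*, 10100-*, 10101-*, 1011-0*, 10110-*, 11-000*, 11-010*, 1100-0*, 111-00*, 111-10*, 1110-0*, 11100-*, 1111-0*
[col 2] --0000*, --0111, --1000*, --1100*, -0-000*, -0-001*, -0-100*, -00-00*, -0000-*, -01-00*, -01-01*, -010-0*, -010-1*, -0100-*, -0101-*, -0110-*, -1-000*, -11-00*, 0--000*, 0--011, 0-0-11, 0-00-1, 0-000-, 0-1-00*, 0-110-, 00--00*, 00-0-1, 00-00-*, 001-0-*, 0010--*, 1--000*, 1-1-00*, 1-1-10*, 1-10-0*, 1-100-, 1-11-0*, 10--00*, 10-00-*, 10-1-0, 101--0*, 101-0-*, 1010--*, 11-0-0, 111--0*
[col 3] ---000, --1-00, -0--00, -0-00-, -01-0-, -010--, 1-1--0
Prime implicants: ---000, --0111, --1-00, -0--00, -0-00-, -01-0-, -010--, 0--011, 0-0-11, 0-00-1, 0-000-, 0-110-, 00-0-1, 1-1--0, 1-100-, 10-1-0, 10011-, 11-0-0
PI chart (minterm → PIs covering it):
  0 | ---000,-0--00,-0-00-,0-000-
  1 | -0-00-,0-00-1,0-000-,00-0-1
  3 | 0--011,0-0-11,0-00-1,00-0-1
  4 | -0--00  (sole → essential)
  7 | --0111,0-0-11
  8 | ---000,--1-00,-0--00,-0-00-,-01-0-,-010--
  9 | -0-00-,-01-0-,-010--,00-0-1
  11 | -010--,0--011,00-0-1
  12 | --1-00,-0--00,-01-0-,0-110-
  13 | -01-0-,0-110-
  16 | ---000,0-000-
  17 | 0-00-1,0-000-
  19 | 0--011,0-0-11,0-00-1
  23 | --0111,0-0-11
  24 | ---000,--1-00
  27 | 0--011  (sole → essential)
  28 | --1-00,0-110-
  29 | 0-110-  (sole → essential)
  32 | ---000,-0--00,-0-00-
  33 | -0-00-  (sole → essential)
  36 | -0--00,10-1-0
  39 | --0111,10011-
  40 | ---000,--1-00,-0--00,-0-00-,-01-0-,-010--,1-1--0,1-100-
  41 | -0-00-,-01-0-,-010--,1-100-
  42 | -010--,1-1--0
  43 | -010--  (sole → essential)
  44 | --1-00,-0--00,-01-0-,1-1--0,10-1-0
  45 | -01-0-  (sole → essential)
  46 | 1-1--0,10-1-0
  48 | ---000,11-0-0
  50 | 11-0-0  (sole → essential)
  55 | --0111  (sole → essential)
  56 | ---000,--1-00,1-1--0,1-100-,11-0-0
  57 | 1-100-  (sole → essential)
  58 | 1-1--0,11-0-0
  60 | --1-00,1-1--0
  62 | 1-1--0  (sole → essential)
Essential prime implicants: --0111, -0--00, -0-00-, -01-0-, -010--, 0--011, 0-110-, 1-1--0, 1-100-, 11-0-0

10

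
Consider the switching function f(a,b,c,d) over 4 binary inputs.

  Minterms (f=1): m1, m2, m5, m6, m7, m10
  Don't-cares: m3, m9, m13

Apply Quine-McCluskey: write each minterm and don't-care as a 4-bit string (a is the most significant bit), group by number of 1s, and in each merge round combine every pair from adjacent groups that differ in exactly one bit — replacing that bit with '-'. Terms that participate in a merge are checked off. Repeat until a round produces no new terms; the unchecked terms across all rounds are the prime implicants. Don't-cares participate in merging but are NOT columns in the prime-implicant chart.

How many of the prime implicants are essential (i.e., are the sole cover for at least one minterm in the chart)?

2

size-2^0 implicants → 0001(✓)  0010(✓)  0011(✓)  0101(✓)  0110(✓)  0111(✓)  1001(✓)  1010(✓)  1101(✓)
size-2^1 implicants → -001(✓)  -010  -101(✓)  0-01(✓)  0-10(✓)  0-11(✓)  00-1(✓)  001-(✓)  01-1(✓)  011-(✓)  1-01(✓)
size-2^2 implicants → --01  0--1  0-1-
Unchecked terms (primes): --01, -010, 0--1, 0-1-
Minterm coverage:
  m1 ⊆ --01,0--1
  m2 ⊆ -010,0-1-
  m5 ⊆ --01,0--1
  m6 ⊆ 0-1- [E]
  m7 ⊆ 0--1,0-1-
  m10 ⊆ -010 [E]
E = {-010, 0-1-}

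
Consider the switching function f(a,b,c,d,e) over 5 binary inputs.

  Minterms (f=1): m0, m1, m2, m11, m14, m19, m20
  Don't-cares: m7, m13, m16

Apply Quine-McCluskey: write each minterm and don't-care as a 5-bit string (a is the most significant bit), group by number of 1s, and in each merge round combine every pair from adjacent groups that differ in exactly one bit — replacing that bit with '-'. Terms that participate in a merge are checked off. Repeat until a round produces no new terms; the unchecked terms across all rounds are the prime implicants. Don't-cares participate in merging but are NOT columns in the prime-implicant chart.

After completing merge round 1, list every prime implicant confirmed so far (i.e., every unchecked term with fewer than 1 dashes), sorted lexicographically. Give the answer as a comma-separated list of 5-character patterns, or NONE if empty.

Round 0: 00000✓ 00001✓ 00010✓ 00111 01011 01101 01110 10000✓ 10011 10100✓
Round 1: -0000 000-0 0000- 10-00
PIs = {-0000, 000-0, 0000-, 00111, 01011, 01101, 01110, 10-00, 10011}

00111, 01011, 01101, 01110, 10011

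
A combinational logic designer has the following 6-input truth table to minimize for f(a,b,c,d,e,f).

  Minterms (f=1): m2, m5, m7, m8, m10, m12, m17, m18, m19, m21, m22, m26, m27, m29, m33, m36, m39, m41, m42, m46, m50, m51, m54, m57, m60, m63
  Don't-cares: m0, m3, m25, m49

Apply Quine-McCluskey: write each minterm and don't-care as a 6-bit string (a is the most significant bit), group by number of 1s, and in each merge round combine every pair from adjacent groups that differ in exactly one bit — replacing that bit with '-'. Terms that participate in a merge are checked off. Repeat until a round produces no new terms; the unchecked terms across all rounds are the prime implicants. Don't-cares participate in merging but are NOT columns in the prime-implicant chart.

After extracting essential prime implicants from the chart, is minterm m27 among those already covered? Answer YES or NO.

Round 0: 000000✓ 000010✓ 000011✓ 000101✓ 000111✓ 001000✓ 001010✓ 001100✓ 010001✓ 010010✓ 010011✓ 010101✓ 010110✓ 011001✓ 011010✓ 011011✓ 011101✓ 100001✓ 100100 100111✓ 101001✓ 101010✓ 101110✓ 110001✓ 110010✓ 110011✓ 110110✓ 111001✓ 111100 111111
Round 1: -00111 -01010 -10001✓ -10010✓ -10011✓ -10110✓ -11001✓ 0-0010✓ 0-0011✓ 0-0101 0-1010✓ 00-000✓ 00-010✓ 000-11 0000-0✓ 00001-✓ 0001-1 001-00 0010-0✓ 01-001✓ 01-010✓ 01-011✓ 01-101✓ 010-01✓ 010-10✓ 0100-1✓ 01001-✓ 011-01✓ 0110-1✓ 01101-✓ 1-0001✓ 1-1001✓ 10-001✓ 101-10 11-001✓ 110-10✓ 1100-1✓ 11001-✓
Round 2: -1-001 -10-10 -100-1 -1001- 0--010 0-001- 00-0-0 01--01 01-0-1 01-01- 1--001
PIs = {-00111, -01010, -1-001, -10-10, -100-1, -1001-, 0--010, 0-001-, 0-0101, 00-0-0, 000-11, 0001-1, 001-00, 01--01, 01-0-1, 01-01-, 1--001, 100100, 101-10, 111100, 111111}
Coverage chart:
  m2: 0--010,0-001-,00-0-0
  m5: 0-0101,0001-1
  m7: -00111,000-11,0001-1
  m8: 00-0-0,001-00
  m10: -01010,0--010,00-0-0
  m12: 001-00 ←essential
  m17: -1-001,-100-1,01--01,01-0-1
  m18: -10-10,-1001-,0--010,0-001-,01-01-
  m19: -100-1,-1001-,0-001-,01-0-1,01-01-
  m21: 0-0101,01--01
  m22: -10-10 ←essential
  m26: 0--010,01-01-
  m27: 01-0-1,01-01-
  m29: 01--01 ←essential
  m33: 1--001 ←essential
  m36: 100100 ←essential
  m39: -00111 ←essential
  m41: 1--001 ←essential
  m42: -01010,101-10
  m46: 101-10 ←essential
  m50: -10-10,-1001-
  m51: -100-1,-1001-
  m54: -10-10 ←essential
  m57: -1-001,1--001
  m60: 111100 ←essential
  m63: 111111 ←essential
Essential: -00111, -10-10, 001-00, 01--01, 1--001, 100100, 101-10, 111100, 111111

NO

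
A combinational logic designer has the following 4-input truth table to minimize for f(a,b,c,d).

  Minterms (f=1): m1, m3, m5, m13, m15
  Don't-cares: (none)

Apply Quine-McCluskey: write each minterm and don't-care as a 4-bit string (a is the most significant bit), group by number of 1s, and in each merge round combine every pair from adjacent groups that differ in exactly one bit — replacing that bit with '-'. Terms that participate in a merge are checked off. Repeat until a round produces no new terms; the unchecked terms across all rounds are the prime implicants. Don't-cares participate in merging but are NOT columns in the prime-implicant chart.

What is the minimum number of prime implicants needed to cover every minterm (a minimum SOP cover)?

3

[col 0] 0001*, 0011*, 0101*, 1101*, 1111*
[col 1] -101, 0-01, 00-1, 11-1
Prime implicants: -101, 0-01, 00-1, 11-1
PI chart (minterm → PIs covering it):
  1 | 0-01,00-1
  3 | 00-1  (sole → essential)
  5 | -101,0-01
  13 | -101,11-1
  15 | 11-1  (sole → essential)
Essential prime implicants: 00-1, 11-1
Petrick residual → -101
Minimum SOP uses 3 PIs: bc'd + a'b'd + abd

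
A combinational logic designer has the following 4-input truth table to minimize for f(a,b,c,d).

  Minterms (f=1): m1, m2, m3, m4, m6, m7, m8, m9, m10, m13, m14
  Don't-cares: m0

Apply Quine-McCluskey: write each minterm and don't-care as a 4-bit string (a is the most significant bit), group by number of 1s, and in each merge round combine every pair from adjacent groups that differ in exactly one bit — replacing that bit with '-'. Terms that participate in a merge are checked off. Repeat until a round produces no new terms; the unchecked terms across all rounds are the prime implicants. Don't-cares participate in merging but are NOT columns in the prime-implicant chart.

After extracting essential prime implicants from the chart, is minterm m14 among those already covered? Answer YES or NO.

YES

size-2^0 implicants → 0000(✓)  0001(✓)  0010(✓)  0011(✓)  0100(✓)  0110(✓)  0111(✓)  1000(✓)  1001(✓)  1010(✓)  1101(✓)  1110(✓)
size-2^1 implicants → -000(✓)  -001(✓)  -010(✓)  -110(✓)  0-00(✓)  0-10(✓)  0-11(✓)  00-0(✓)  00-1(✓)  000-(✓)  001-(✓)  01-0(✓)  011-(✓)  1-01  1-10(✓)  10-0(✓)  100-(✓)
size-2^2 implicants → --10  -0-0  -00-  0--0  0-1-  00--
Unchecked terms (primes): --10, -0-0, -00-, 0--0, 0-1-, 00--, 1-01
Minterm coverage:
  m1 ⊆ -00-,00--
  m2 ⊆ --10,-0-0,0--0,0-1-,00--
  m3 ⊆ 0-1-,00--
  m4 ⊆ 0--0 [E]
  m6 ⊆ --10,0--0,0-1-
  m7 ⊆ 0-1- [E]
  m8 ⊆ -0-0,-00-
  m9 ⊆ -00-,1-01
  m10 ⊆ --10,-0-0
  m13 ⊆ 1-01 [E]
  m14 ⊆ --10 [E]
E = {--10, 0--0, 0-1-, 1-01}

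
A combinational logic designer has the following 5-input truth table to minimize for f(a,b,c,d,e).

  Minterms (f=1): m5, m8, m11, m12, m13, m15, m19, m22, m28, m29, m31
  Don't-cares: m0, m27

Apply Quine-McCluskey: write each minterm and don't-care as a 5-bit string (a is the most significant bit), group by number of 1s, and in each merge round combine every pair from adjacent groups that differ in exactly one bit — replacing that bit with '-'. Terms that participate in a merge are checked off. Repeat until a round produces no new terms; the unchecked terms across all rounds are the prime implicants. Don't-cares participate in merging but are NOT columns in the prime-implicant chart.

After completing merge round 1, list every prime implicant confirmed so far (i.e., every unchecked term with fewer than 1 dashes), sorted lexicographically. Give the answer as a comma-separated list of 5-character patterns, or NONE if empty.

10110

[col 0] 00000*, 00101*, 01000*, 01011*, 01100*, 01101*, 01111*, 10011*, 10110, 11011*, 11100*, 11101*, 11111*
[col 1] -1011*, -1100*, -1101*, -1111*, 0-000, 0-101, 01-00, 01-11*, 011-1*, 0110-*, 1-011, 11-11*, 111-1*, 1110-*
[col 2] -1-11, -11-1, -110-
Prime implicants: -1-11, -11-1, -110-, 0-000, 0-101, 01-00, 1-011, 10110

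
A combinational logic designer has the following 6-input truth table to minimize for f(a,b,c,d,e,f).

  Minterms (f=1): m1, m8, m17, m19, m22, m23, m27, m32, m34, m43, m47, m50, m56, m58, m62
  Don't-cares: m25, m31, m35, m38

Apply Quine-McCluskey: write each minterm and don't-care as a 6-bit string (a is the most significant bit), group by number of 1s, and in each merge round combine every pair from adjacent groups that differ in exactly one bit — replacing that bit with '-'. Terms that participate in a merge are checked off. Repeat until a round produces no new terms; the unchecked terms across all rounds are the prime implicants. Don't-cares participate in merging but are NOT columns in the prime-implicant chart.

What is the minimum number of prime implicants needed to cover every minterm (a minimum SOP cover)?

[col 0] 000001*, 001000, 010001*, 010011*, 010110*, 010111*, 011001*, 011011*, 011111*, 100000*, 100010*, 100011*, 100110*, 101011*, 101111*, 110010*, 111000*, 111010*, 111110*
[col 1] 0-0001, 01-001*, 01-011*, 01-111*, 010-11*, 0100-1*, 01011-, 011-11*, 0110-1*, 1-0010, 10-011, 100-10, 1000-0, 10001-, 101-11, 11-010, 111-10, 1110-0
[col 2] 01--11, 01-0-1
Prime implicants: 0-0001, 001000, 01--11, 01-0-1, 01011-, 1-0010, 10-011, 100-10, 1000-0, 10001-, 101-11, 11-010, 111-10, 1110-0
PI chart (minterm → PIs covering it):
  1 | 0-0001  (sole → essential)
  8 | 001000  (sole → essential)
  17 | 0-0001,01-0-1
  19 | 01--11,01-0-1
  22 | 01011-  (sole → essential)
  23 | 01--11,01011-
  27 | 01--11,01-0-1
  32 | 1000-0  (sole → essential)
  34 | 1-0010,100-10,1000-0,10001-
  43 | 10-011,101-11
  47 | 101-11  (sole → essential)
  50 | 1-0010,11-010
  56 | 1110-0  (sole → essential)
  58 | 11-010,111-10,1110-0
  62 | 111-10  (sole → essential)
Essential prime implicants: 0-0001, 001000, 01011-, 1000-0, 101-11, 111-10, 1110-0
Petrick residual → 01--11, 1-0010
Minimum SOP uses 9 PIs: a'c'd'e'f + a'b'cd'e'f' + a'bef + a'bc'de + ac'd'ef' + ab'c'd'f' + ab'cef + abcef' + abcd'f'

9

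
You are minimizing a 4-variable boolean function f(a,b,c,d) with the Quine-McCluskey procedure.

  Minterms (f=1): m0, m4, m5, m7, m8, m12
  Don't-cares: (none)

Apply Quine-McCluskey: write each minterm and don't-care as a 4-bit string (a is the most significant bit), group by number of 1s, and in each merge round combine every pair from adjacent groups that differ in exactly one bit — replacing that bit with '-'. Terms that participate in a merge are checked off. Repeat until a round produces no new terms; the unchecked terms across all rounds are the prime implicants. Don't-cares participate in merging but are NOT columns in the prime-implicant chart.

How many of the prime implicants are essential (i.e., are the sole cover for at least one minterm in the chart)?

2

Round 0: 0000✓ 0100✓ 0101✓ 0111✓ 1000✓ 1100✓
Round 1: -000✓ -100✓ 0-00✓ 01-1 010- 1-00✓
Round 2: --00
PIs = {--00, 01-1, 010-}
Coverage chart:
  m0: --00 ←essential
  m4: --00,010-
  m5: 01-1,010-
  m7: 01-1 ←essential
  m8: --00 ←essential
  m12: --00 ←essential
Essential: --00, 01-1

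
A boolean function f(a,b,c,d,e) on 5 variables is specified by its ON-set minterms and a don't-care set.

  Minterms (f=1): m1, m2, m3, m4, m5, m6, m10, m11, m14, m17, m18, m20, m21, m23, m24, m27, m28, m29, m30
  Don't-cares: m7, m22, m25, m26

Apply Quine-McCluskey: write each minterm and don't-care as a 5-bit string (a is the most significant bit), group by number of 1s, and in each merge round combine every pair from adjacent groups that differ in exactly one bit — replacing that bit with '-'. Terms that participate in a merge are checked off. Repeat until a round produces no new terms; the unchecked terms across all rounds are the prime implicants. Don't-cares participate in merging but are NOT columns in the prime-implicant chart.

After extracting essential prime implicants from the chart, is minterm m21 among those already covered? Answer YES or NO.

YES

size-2^0 implicants → 00001(✓)  00010(✓)  00011(✓)  00100(✓)  00101(✓)  00110(✓)  00111(✓)  01010(✓)  01011(✓)  01110(✓)  10001(✓)  10010(✓)  10100(✓)  10101(✓)  10110(✓)  10111(✓)  11000(✓)  11001(✓)  11010(✓)  11011(✓)  11100(✓)  11101(✓)  11110(✓)
size-2^1 implicants → -0001(✓)  -0010(✓)  -0100(✓)  -0101(✓)  -0110(✓)  -0111(✓)  -1010(✓)  -1011(✓)  -1110(✓)  0-010(✓)  0-011(✓)  0-110(✓)  00-01(✓)  00-10(✓)  00-11(✓)  000-1(✓)  0001-(✓)  001-0(✓)  001-1(✓)  0010-(✓)  0011-(✓)  01-10(✓)  0101-(✓)  1-001(✓)  1-010(✓)  1-100(✓)  1-101(✓)  1-110(✓)  10-01(✓)  10-10(✓)  101-0(✓)  101-1(✓)  1010-(✓)  1011-(✓)  11-00(✓)  11-01(✓)  11-10(✓)  110-0(✓)  110-1(✓)  1100-(✓)  1101-(✓)  111-0(✓)  1110-(✓)
size-2^2 implicants → --010(✓)  --110(✓)  -0-01  -0-10(✓)  -01-0(✓)  -01-1(✓)  -010-(✓)  -011-(✓)  -1-10(✓)  -101-  0--10(✓)  0-01-  00--1  00-1-  001--(✓)  1--01  1--10(✓)  1-1-0  1-10-  101--(✓)  11--0  11-0-  110--
size-2^3 implicants → ---10  -01--
Unchecked terms (primes): ---10, -0-01, -01--, -101-, 0-01-, 00--1, 00-1-, 1--01, 1-1-0, 1-10-, 11--0, 11-0-, 110--
Minterm coverage:
  m1 ⊆ -0-01,00--1
  m2 ⊆ ---10,0-01-,00-1-
  m3 ⊆ 0-01-,00--1,00-1-
  m4 ⊆ -01-- [E]
  m5 ⊆ -0-01,-01--,00--1
  m6 ⊆ ---10,-01--,00-1-
  m10 ⊆ ---10,-101-,0-01-
  m11 ⊆ -101-,0-01-
  m14 ⊆ ---10 [E]
  m17 ⊆ -0-01,1--01
  m18 ⊆ ---10 [E]
  m20 ⊆ -01--,1-1-0,1-10-
  m21 ⊆ -0-01,-01--,1--01,1-10-
  m23 ⊆ -01-- [E]
  m24 ⊆ 11--0,11-0-,110--
  m27 ⊆ -101-,110--
  m28 ⊆ 1-1-0,1-10-,11--0,11-0-
  m29 ⊆ 1--01,1-10-,11-0-
  m30 ⊆ ---10,1-1-0,11--0
E = {---10, -01--}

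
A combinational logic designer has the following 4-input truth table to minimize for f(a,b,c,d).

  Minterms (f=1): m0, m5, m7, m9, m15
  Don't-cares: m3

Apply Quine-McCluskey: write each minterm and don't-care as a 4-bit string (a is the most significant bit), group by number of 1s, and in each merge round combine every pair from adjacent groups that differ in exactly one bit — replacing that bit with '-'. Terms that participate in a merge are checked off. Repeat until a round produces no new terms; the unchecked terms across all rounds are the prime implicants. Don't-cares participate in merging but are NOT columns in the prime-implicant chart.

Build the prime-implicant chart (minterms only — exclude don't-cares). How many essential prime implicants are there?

Round 0: 0000 0011✓ 0101✓ 0111✓ 1001 1111✓
Round 1: -111 0-11 01-1
PIs = {-111, 0-11, 0000, 01-1, 1001}
Coverage chart:
  m0: 0000 ←essential
  m5: 01-1 ←essential
  m7: -111,0-11,01-1
  m9: 1001 ←essential
  m15: -111 ←essential
Essential: -111, 0000, 01-1, 1001

4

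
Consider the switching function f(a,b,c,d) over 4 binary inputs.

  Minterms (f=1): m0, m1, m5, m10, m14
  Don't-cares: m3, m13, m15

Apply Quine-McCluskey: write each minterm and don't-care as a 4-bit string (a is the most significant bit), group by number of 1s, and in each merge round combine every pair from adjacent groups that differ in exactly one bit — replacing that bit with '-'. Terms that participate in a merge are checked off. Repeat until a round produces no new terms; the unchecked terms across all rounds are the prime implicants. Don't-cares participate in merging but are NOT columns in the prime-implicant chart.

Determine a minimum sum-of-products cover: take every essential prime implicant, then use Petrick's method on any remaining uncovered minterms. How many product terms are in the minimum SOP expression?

3

size-2^0 implicants → 0000(✓)  0001(✓)  0011(✓)  0101(✓)  1010(✓)  1101(✓)  1110(✓)  1111(✓)
size-2^1 implicants → -101  0-01  00-1  000-  1-10  11-1  111-
Unchecked terms (primes): -101, 0-01, 00-1, 000-, 1-10, 11-1, 111-
Minterm coverage:
  m0 ⊆ 000- [E]
  m1 ⊆ 0-01,00-1,000-
  m5 ⊆ -101,0-01
  m10 ⊆ 1-10 [E]
  m14 ⊆ 1-10,111-
E = {000-, 1-10}
Petrick residual → -101
Cover = bc'd + a'b'c' + acd'  |cover|=3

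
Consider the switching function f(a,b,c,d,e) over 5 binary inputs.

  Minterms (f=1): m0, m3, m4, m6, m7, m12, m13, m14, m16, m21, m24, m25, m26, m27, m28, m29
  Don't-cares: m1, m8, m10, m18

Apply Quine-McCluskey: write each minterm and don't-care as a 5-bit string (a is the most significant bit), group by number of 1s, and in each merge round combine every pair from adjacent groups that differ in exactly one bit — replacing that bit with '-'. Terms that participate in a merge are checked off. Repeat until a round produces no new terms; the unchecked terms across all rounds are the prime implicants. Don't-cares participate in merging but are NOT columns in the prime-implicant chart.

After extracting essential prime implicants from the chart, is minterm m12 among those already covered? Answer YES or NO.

YES

Round 0: 00000✓ 00001✓ 00011✓ 00100✓ 00110✓ 00111✓ 01000✓ 01010✓ 01100✓ 01101✓ 01110✓ 10000✓ 10010✓ 10101✓ 11000✓ 11001✓ 11010✓ 11011✓ 11100✓ 11101✓
Round 1: -0000✓ -1000✓ -1010✓ -1100✓ -1101✓ 0-000✓ 0-100✓ 0-110✓ 00-00✓ 00-11 000-1 0000- 001-0✓ 0011- 01-00✓ 01-10✓ 010-0✓ 011-0✓ 0110-✓ 1-000✓ 1-010✓ 1-101 100-0✓ 11-00✓ 11-01✓ 110-0✓ 110-1✓ 1100-✓ 1101-✓ 1110-✓
Round 2: --000 -1-00 -10-0 -110- 0--00 0-1-0 01--0 1-0-0 11-0- 110--
PIs = {--000, -1-00, -10-0, -110-, 0--00, 0-1-0, 00-11, 000-1, 0000-, 0011-, 01--0, 1-0-0, 1-101, 11-0-, 110--}
Coverage chart:
  m0: --000,0--00,0000-
  m3: 00-11,000-1
  m4: 0--00,0-1-0
  m6: 0-1-0,0011-
  m7: 00-11,0011-
  m12: -1-00,-110-,0--00,0-1-0,01--0
  m13: -110- ←essential
  m14: 0-1-0,01--0
  m16: --000,1-0-0
  m21: 1-101 ←essential
  m24: --000,-1-00,-10-0,1-0-0,11-0-,110--
  m25: 11-0-,110--
  m26: -10-0,1-0-0,110--
  m27: 110-- ←essential
  m28: -1-00,-110-,11-0-
  m29: -110-,1-101,11-0-
Essential: -110-, 1-101, 110--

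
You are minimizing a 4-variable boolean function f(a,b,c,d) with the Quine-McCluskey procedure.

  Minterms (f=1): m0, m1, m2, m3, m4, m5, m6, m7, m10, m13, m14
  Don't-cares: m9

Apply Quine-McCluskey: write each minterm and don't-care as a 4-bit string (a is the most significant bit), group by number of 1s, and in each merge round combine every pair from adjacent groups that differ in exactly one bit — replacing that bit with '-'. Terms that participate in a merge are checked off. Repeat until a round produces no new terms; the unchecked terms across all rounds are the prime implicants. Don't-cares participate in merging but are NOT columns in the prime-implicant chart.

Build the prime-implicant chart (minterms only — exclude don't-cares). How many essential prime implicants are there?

[col 0] 0000*, 0001*, 0010*, 0011*, 0100*, 0101*, 0110*, 0111*, 1001*, 1010*, 1101*, 1110*
[col 1] -001*, -010*, -101*, -110*, 0-00*, 0-01*, 0-10*, 0-11*, 00-0*, 00-1*, 000-*, 001-*, 01-0*, 01-1*, 010-*, 011-*, 1-01*, 1-10*
[col 2] --01, --10, 0--0*, 0--1*, 0-0-*, 0-1-*, 00--*, 01--*
[col 3] 0---
Prime implicants: --01, --10, 0---
PI chart (minterm → PIs covering it):
  0 | 0---  (sole → essential)
  1 | --01,0---
  2 | --10,0---
  3 | 0---  (sole → essential)
  4 | 0---  (sole → essential)
  5 | --01,0---
  6 | --10,0---
  7 | 0---  (sole → essential)
  10 | --10  (sole → essential)
  13 | --01  (sole → essential)
  14 | --10  (sole → essential)
Essential prime implicants: --01, --10, 0---

3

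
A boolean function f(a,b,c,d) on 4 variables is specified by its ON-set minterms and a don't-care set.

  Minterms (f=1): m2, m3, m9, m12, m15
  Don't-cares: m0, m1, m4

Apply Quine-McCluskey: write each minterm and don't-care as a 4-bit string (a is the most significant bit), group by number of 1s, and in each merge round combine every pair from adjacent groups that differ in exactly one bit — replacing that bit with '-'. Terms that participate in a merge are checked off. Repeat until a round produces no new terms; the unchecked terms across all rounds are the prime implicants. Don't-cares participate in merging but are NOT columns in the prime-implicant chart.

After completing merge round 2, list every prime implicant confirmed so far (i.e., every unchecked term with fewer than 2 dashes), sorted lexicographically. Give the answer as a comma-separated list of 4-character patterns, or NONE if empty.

Round 0: 0000✓ 0001✓ 0010✓ 0011✓ 0100✓ 1001✓ 1100✓ 1111
Round 1: -001 -100 0-00 00-0✓ 00-1✓ 000-✓ 001-✓
Round 2: 00--
PIs = {-001, -100, 0-00, 00--, 1111}

-001, -100, 0-00, 1111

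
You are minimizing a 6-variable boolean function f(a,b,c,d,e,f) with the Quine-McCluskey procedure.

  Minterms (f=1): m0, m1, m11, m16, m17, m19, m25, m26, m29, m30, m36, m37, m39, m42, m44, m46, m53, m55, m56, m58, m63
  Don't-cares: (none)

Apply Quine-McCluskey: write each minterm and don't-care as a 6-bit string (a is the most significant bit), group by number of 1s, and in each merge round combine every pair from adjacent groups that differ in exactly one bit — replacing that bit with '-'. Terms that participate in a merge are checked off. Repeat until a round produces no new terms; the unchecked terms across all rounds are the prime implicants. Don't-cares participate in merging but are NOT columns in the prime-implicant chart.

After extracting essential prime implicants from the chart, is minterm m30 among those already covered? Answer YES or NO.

size-2^0 implicants → 000000(✓)  000001(✓)  001011  010000(✓)  010001(✓)  010011(✓)  011001(✓)  011010(✓)  011101(✓)  011110(✓)  100100(✓)  100101(✓)  100111(✓)  101010(✓)  101100(✓)  101110(✓)  110101(✓)  110111(✓)  111000(✓)  111010(✓)  111111(✓)
size-2^1 implicants → -11010  0-0000(✓)  0-0001(✓)  00000-(✓)  01-001  0100-1  01000-(✓)  011-01  011-10  1-0101(✓)  1-0111(✓)  1-1010  10-100  1001-1(✓)  10010-  101-10  1011-0  11-111  1101-1(✓)  1110-0
size-2^2 implicants → 0-000-  1-01-1
Unchecked terms (primes): -11010, 0-000-, 001011, 01-001, 0100-1, 011-01, 011-10, 1-01-1, 1-1010, 10-100, 10010-, 101-10, 1011-0, 11-111, 1110-0
Minterm coverage:
  m0 ⊆ 0-000- [E]
  m1 ⊆ 0-000- [E]
  m11 ⊆ 001011 [E]
  m16 ⊆ 0-000- [E]
  m17 ⊆ 0-000-,01-001,0100-1
  m19 ⊆ 0100-1 [E]
  m25 ⊆ 01-001,011-01
  m26 ⊆ -11010,011-10
  m29 ⊆ 011-01 [E]
  m30 ⊆ 011-10 [E]
  m36 ⊆ 10-100,10010-
  m37 ⊆ 1-01-1,10010-
  m39 ⊆ 1-01-1 [E]
  m42 ⊆ 1-1010,101-10
  m44 ⊆ 10-100,1011-0
  m46 ⊆ 101-10,1011-0
  m53 ⊆ 1-01-1 [E]
  m55 ⊆ 1-01-1,11-111
  m56 ⊆ 1110-0 [E]
  m58 ⊆ -11010,1-1010,1110-0
  m63 ⊆ 11-111 [E]
E = {0-000-, 001011, 0100-1, 011-01, 011-10, 1-01-1, 11-111, 1110-0}

YES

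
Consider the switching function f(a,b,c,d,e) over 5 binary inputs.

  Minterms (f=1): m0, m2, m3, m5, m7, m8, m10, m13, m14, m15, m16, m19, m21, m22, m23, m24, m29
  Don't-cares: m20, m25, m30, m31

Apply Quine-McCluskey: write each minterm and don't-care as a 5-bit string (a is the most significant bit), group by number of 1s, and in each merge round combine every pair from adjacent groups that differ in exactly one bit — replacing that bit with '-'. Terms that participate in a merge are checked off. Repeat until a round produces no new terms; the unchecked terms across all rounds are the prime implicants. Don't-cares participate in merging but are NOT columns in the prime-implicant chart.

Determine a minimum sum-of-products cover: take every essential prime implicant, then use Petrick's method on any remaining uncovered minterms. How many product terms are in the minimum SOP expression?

[col 0] 00000*, 00010*, 00011*, 00101*, 00111*, 01000*, 01010*, 01101*, 01110*, 01111*, 10000*, 10011*, 10100*, 10101*, 10110*, 10111*, 11000*, 11001*, 11101*, 11110*, 11111*
[col 1] -0000*, -0011*, -0101*, -0111*, -1000*, -1101*, -1110*, -1111*, 0-000*, 0-010*, 0-101*, 0-111*, 00-11*, 000-0*, 0001-, 001-1*, 01-10, 010-0*, 011-1*, 0111-*, 1-000*, 1-101*, 1-110*, 1-111*, 10-00, 10-11*, 101-0*, 101-1*, 1010-*, 1011-*, 11-01, 1100-, 111-1*, 1111-*
[col 2] --000, --101*, --111*, -0-11, -01-1*, -11-1*, -111-, 0-0-0, 0-1-1*, 1-1-1*, 1-11-, 101--
[col 3] --1-1
Prime implicants: --000, --1-1, -0-11, -111-, 0-0-0, 0001-, 01-10, 1-11-, 10-00, 101--, 11-01, 1100-
PI chart (minterm → PIs covering it):
  0 | --000,0-0-0
  2 | 0-0-0,0001-
  3 | -0-11,0001-
  5 | --1-1  (sole → essential)
  7 | --1-1,-0-11
  8 | --000,0-0-0
  10 | 0-0-0,01-10
  13 | --1-1  (sole → essential)
  14 | -111-,01-10
  15 | --1-1,-111-
  16 | --000,10-00
  19 | -0-11  (sole → essential)
  21 | --1-1,101--
  22 | 1-11-,101--
  23 | --1-1,-0-11,1-11-,101--
  24 | --000,1100-
  29 | --1-1,11-01
Essential prime implicants: --1-1, -0-11
Petrick residual → --000, -111-, 0-0-0, 1-11-
Minimum SOP uses 6 PIs: c'd'e' + ce + b'de + bcd + a'c'e' + acd

6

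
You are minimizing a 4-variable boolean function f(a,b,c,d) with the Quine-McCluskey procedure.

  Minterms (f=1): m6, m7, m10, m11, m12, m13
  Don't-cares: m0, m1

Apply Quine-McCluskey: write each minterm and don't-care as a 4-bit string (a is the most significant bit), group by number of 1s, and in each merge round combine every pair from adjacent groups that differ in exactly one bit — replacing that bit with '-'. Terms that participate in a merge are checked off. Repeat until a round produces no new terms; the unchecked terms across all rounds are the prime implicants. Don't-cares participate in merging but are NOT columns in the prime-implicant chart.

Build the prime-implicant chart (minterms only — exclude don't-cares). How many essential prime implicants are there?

3

[col 0] 0000*, 0001*, 0110*, 0111*, 1010*, 1011*, 1100*, 1101*
[col 1] 000-, 011-, 101-, 110-
Prime implicants: 000-, 011-, 101-, 110-
PI chart (minterm → PIs covering it):
  6 | 011-  (sole → essential)
  7 | 011-  (sole → essential)
  10 | 101-  (sole → essential)
  11 | 101-  (sole → essential)
  12 | 110-  (sole → essential)
  13 | 110-  (sole → essential)
Essential prime implicants: 011-, 101-, 110-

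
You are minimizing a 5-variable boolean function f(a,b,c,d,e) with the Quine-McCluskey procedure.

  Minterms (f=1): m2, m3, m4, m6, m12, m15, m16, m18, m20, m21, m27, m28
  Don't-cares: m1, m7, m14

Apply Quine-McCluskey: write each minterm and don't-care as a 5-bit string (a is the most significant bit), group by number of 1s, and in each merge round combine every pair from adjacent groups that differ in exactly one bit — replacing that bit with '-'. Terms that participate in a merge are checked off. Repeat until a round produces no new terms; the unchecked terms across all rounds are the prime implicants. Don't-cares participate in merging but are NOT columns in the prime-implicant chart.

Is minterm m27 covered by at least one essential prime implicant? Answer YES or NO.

YES

[col 0] 00001*, 00010*, 00011*, 00100*, 00110*, 00111*, 01100*, 01110*, 01111*, 10000*, 10010*, 10100*, 10101*, 11011, 11100*
[col 1] -0010, -0100*, -1100*, 0-100*, 0-110*, 0-111*, 00-10*, 00-11*, 000-1, 0001-*, 001-0*, 0011-*, 011-0*, 0111-*, 1-100*, 10-00, 100-0, 1010-
[col 2] --100, 0-1-0, 0-11-, 00-1-
Prime implicants: --100, -0010, 0-1-0, 0-11-, 00-1-, 000-1, 10-00, 100-0, 1010-, 11011
PI chart (minterm → PIs covering it):
  2 | -0010,00-1-
  3 | 00-1-,000-1
  4 | --100,0-1-0
  6 | 0-1-0,0-11-,00-1-
  12 | --100,0-1-0
  15 | 0-11-  (sole → essential)
  16 | 10-00,100-0
  18 | -0010,100-0
  20 | --100,10-00,1010-
  21 | 1010-  (sole → essential)
  27 | 11011  (sole → essential)
  28 | --100  (sole → essential)
Essential prime implicants: --100, 0-11-, 1010-, 11011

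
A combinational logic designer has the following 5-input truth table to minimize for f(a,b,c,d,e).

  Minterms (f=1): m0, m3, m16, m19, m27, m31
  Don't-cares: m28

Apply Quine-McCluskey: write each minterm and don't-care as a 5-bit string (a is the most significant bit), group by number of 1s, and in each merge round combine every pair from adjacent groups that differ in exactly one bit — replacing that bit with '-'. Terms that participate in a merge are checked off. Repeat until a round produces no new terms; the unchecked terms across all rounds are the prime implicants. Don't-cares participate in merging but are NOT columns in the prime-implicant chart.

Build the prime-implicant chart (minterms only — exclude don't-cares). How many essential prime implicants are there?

Round 0: 00000✓ 00011✓ 10000✓ 10011✓ 11011✓ 11100 11111✓
Round 1: -0000 -0011 1-011 11-11
PIs = {-0000, -0011, 1-011, 11-11, 11100}
Coverage chart:
  m0: -0000 ←essential
  m3: -0011 ←essential
  m16: -0000 ←essential
  m19: -0011,1-011
  m27: 1-011,11-11
  m31: 11-11 ←essential
Essential: -0000, -0011, 11-11

3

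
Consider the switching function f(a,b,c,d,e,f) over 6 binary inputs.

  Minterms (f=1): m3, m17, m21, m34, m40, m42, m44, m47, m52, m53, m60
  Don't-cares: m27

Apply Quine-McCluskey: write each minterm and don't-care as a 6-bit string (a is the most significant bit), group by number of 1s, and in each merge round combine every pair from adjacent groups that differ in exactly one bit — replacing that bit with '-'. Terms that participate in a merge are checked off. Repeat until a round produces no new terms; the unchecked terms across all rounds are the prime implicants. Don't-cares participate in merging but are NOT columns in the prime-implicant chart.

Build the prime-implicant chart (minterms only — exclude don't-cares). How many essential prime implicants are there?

4

size-2^0 implicants → 000011  010001(✓)  010101(✓)  011011  100010(✓)  101000(✓)  101010(✓)  101100(✓)  101111  110100(✓)  110101(✓)  111100(✓)
size-2^1 implicants → -10101  010-01  1-1100  10-010  101-00  1010-0  11-100  11010-
Unchecked terms (primes): -10101, 000011, 010-01, 011011, 1-1100, 10-010, 101-00, 1010-0, 101111, 11-100, 11010-
Minterm coverage:
  m3 ⊆ 000011 [E]
  m17 ⊆ 010-01 [E]
  m21 ⊆ -10101,010-01
  m34 ⊆ 10-010 [E]
  m40 ⊆ 101-00,1010-0
  m42 ⊆ 10-010,1010-0
  m44 ⊆ 1-1100,101-00
  m47 ⊆ 101111 [E]
  m52 ⊆ 11-100,11010-
  m53 ⊆ -10101,11010-
  m60 ⊆ 1-1100,11-100
E = {000011, 010-01, 10-010, 101111}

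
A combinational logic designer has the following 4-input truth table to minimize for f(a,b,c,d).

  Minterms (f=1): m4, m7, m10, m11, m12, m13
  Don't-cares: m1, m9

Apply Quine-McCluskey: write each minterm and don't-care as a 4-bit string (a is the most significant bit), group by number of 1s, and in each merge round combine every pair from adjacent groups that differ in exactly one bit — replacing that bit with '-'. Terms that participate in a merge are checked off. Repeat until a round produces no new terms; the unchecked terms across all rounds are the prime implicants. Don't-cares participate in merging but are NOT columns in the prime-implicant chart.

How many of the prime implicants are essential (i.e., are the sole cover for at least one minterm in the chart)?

3

Round 0: 0001✓ 0100✓ 0111 1001✓ 1010✓ 1011✓ 1100✓ 1101✓
Round 1: -001 -100 1-01 10-1 101- 110-
PIs = {-001, -100, 0111, 1-01, 10-1, 101-, 110-}
Coverage chart:
  m4: -100 ←essential
  m7: 0111 ←essential
  m10: 101- ←essential
  m11: 10-1,101-
  m12: -100,110-
  m13: 1-01,110-
Essential: -100, 0111, 101-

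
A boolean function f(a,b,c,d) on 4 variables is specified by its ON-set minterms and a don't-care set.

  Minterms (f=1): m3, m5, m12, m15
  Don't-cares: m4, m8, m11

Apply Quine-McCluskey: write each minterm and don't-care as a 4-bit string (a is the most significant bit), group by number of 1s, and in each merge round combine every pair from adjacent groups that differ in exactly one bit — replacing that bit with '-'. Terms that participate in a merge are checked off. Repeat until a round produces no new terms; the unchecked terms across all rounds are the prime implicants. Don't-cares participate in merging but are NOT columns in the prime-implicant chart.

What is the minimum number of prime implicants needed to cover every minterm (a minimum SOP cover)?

[col 0] 0011*, 0100*, 0101*, 1000*, 1011*, 1100*, 1111*
[col 1] -011, -100, 010-, 1-00, 1-11
Prime implicants: -011, -100, 010-, 1-00, 1-11
PI chart (minterm → PIs covering it):
  3 | -011  (sole → essential)
  5 | 010-  (sole → essential)
  12 | -100,1-00
  15 | 1-11  (sole → essential)
Essential prime implicants: -011, 010-, 1-11
Petrick residual → -100
Minimum SOP uses 4 PIs: b'cd + bc'd' + a'bc' + acd

4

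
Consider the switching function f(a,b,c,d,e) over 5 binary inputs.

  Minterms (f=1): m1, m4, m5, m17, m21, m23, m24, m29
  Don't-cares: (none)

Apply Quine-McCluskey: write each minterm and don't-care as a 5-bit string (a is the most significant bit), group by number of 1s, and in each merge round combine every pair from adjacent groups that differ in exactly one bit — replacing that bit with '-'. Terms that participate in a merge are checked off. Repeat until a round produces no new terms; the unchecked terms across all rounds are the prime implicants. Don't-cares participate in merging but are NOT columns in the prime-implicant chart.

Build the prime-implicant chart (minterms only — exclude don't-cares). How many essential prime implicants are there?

5

Round 0: 00001✓ 00100✓ 00101✓ 10001✓ 10101✓ 10111✓ 11000 11101✓
Round 1: -0001✓ -0101✓ 00-01✓ 0010- 1-101 10-01✓ 101-1
Round 2: -0-01
PIs = {-0-01, 0010-, 1-101, 101-1, 11000}
Coverage chart:
  m1: -0-01 ←essential
  m4: 0010- ←essential
  m5: -0-01,0010-
  m17: -0-01 ←essential
  m21: -0-01,1-101,101-1
  m23: 101-1 ←essential
  m24: 11000 ←essential
  m29: 1-101 ←essential
Essential: -0-01, 0010-, 1-101, 101-1, 11000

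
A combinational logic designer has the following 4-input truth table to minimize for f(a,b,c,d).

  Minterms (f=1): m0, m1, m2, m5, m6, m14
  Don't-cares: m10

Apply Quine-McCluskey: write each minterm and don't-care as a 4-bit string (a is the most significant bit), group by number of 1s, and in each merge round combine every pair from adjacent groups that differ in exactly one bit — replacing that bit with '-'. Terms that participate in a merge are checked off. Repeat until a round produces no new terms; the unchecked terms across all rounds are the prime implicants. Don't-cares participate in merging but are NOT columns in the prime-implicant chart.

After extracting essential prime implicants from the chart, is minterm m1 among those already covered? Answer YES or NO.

size-2^0 implicants → 0000(✓)  0001(✓)  0010(✓)  0101(✓)  0110(✓)  1010(✓)  1110(✓)
size-2^1 implicants → -010(✓)  -110(✓)  0-01  0-10(✓)  00-0  000-  1-10(✓)
size-2^2 implicants → --10
Unchecked terms (primes): --10, 0-01, 00-0, 000-
Minterm coverage:
  m0 ⊆ 00-0,000-
  m1 ⊆ 0-01,000-
  m2 ⊆ --10,00-0
  m5 ⊆ 0-01 [E]
  m6 ⊆ --10 [E]
  m14 ⊆ --10 [E]
E = {--10, 0-01}

YES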